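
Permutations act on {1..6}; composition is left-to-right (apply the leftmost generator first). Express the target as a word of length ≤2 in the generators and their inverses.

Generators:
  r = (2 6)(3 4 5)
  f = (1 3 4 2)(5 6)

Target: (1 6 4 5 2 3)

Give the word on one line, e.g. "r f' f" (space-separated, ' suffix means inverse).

  after f': (1 2 4 3)(5 6)
  after r': (1 6 4 5 2 3)

f' r'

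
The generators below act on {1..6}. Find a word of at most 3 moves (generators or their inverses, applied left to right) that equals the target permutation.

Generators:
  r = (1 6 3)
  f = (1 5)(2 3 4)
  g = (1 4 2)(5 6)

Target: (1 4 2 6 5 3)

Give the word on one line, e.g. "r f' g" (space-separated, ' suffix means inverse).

r' f r'

  after r': (1 3 6)
  after f: (1 4 2 3 6 5)
  after r': (1 4 2 6 5 3)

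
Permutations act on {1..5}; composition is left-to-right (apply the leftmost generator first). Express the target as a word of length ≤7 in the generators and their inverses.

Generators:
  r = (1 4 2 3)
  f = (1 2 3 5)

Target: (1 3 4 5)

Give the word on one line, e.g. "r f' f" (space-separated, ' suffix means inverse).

f r f f r'

  after f: (1 2 3 5)
  after r: (1 3 5 4 2)
  after f: (1 5 4 3)
  after f: (2 3)(4 5)
  after r': (1 3 4 5)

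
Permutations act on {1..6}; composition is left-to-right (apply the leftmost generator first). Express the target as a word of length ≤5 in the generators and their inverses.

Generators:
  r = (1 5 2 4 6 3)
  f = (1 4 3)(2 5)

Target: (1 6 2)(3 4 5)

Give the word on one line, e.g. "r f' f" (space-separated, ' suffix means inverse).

  after f': (1 3 4)(2 5)
  after r: (3 6)(4 5)
  after f': (1 3 6 4 2 5)
  after r': (1 6 2)(3 4 5)

f' r f' r'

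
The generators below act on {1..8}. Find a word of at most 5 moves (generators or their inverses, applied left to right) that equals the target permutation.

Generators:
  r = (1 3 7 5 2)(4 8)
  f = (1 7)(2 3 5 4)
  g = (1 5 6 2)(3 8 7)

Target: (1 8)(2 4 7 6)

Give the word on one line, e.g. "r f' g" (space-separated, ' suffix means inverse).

r' f g

  after r': (1 2 5 7 3)(4 8)
  after f: (1 3 7 5)(2 4 8)
  after g: (1 8)(2 4 7 6)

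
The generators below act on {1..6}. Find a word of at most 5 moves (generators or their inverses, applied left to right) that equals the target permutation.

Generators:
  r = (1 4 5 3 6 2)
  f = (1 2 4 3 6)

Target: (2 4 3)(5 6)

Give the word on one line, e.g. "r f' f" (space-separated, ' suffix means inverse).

f' f' r f

  after f': (1 6 3 4 2)
  after f': (1 3 2 6 4)
  after r: (1 6 5 3)
  after f: (2 4 3)(5 6)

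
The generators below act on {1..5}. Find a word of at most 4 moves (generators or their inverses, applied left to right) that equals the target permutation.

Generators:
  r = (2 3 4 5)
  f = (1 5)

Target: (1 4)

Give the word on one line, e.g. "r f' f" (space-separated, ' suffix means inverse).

r f r'

  after r: (2 3 4 5)
  after f: (1 5 2 3 4)
  after r': (1 4)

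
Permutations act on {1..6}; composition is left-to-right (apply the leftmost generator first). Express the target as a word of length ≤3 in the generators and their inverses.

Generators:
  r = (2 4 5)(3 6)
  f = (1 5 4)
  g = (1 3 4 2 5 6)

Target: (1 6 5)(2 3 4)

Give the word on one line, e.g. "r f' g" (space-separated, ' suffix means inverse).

  after r: (2 4 5)(3 6)
  after g': (1 6)(2 3 5 4)
  after f: (1 6 5)(2 3 4)

r g' f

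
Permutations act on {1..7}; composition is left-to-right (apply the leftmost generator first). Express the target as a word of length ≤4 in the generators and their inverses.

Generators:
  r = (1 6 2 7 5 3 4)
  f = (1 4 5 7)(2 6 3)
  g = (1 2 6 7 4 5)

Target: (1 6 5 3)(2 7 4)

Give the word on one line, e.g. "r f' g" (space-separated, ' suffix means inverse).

  after r': (1 4 3 5 7 2 6)
  after f': (3 4 6 7)
  after r: (1 6 5 3)(2 7 4)

r' f' r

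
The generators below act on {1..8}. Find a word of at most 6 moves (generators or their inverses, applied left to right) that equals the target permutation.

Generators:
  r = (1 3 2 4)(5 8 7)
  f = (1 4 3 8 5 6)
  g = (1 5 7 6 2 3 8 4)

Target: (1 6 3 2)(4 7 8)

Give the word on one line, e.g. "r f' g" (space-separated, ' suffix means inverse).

g r' g' f r'

  after g: (1 5 7 6 2 3 8 4)
  after r': (1 7 6 3 5 8 2)
  after g': (1 5 3)(2 4 8 6)
  after f: (1 6 2 3 4 5 8)
  after r': (1 6 3 2)(4 7 8)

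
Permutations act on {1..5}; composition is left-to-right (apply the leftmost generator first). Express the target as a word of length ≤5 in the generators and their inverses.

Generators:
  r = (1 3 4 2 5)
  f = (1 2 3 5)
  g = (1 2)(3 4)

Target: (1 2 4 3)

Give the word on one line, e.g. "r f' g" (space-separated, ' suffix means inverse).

  after f: (1 2 3 5)
  after r': (1 4 3 2)
  after f: (1 4 5)
  after f: (1 4)(2 3 5)
  after r: (1 2 4 3)

f r' f f r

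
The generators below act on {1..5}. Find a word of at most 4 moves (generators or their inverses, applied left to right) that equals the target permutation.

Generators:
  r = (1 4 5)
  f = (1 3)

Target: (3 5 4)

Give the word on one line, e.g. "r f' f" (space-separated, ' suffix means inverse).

f' r r f'

  after f': (1 3)
  after r: (1 3 4 5)
  after r: (1 3 5 4)
  after f': (3 5 4)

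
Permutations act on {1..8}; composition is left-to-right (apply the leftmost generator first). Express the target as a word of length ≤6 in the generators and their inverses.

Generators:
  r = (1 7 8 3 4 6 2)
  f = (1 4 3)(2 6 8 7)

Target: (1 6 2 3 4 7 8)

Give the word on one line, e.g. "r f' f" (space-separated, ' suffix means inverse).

  after r: (1 7 8 3 4 6 2)
  after r: (1 8 4 2 7 3 6)
  after f: (1 7)(3 8)(4 6)
  after r: (1 8 4 2)
  after f': (1 6 2 3 4 7 8)

r r f r f'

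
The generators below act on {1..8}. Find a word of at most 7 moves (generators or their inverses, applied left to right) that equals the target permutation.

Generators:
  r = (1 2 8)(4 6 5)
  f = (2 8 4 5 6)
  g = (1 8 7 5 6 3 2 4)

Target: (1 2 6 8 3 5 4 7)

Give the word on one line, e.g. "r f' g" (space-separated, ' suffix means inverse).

  after r': (1 8 2)(4 5 6)
  after g': (2 4 7 8 3 6)
  after f': (2 8 3 5 4 7)
  after r': (1 8 3 6 4 7)
  after f': (1 2 6 8 3 5 4 7)

r' g' f' r' f'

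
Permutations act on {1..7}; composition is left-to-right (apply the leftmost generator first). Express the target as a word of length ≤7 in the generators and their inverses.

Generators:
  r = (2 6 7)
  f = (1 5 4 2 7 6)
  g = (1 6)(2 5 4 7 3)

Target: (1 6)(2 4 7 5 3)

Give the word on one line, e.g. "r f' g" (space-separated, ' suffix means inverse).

r g g r g'

  after r: (2 6 7)
  after g: (1 6 3 2)(4 7 5)
  after g: (2 6)(3 5 7 4)
  after r: (2 7 4 3 5)
  after g': (1 6)(2 4 7 5 3)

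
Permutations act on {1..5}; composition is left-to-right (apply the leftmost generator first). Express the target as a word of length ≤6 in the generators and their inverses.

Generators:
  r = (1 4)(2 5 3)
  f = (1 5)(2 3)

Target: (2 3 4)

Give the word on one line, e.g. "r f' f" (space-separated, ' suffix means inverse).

  after r': (1 4)(2 3 5)
  after f: (1 4 5 3)
  after r': (2 3 4)
  after f': (1 5)(3 4)
  after f': (2 3 4)

r' f r' f' f'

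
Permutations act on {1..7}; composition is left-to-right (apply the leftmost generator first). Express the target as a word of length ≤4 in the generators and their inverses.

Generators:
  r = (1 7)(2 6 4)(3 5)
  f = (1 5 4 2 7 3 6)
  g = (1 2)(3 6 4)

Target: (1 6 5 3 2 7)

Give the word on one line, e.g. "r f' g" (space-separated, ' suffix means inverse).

  after g': (1 2)(3 4 6)
  after r: (1 6 5 3 2 7)

g' r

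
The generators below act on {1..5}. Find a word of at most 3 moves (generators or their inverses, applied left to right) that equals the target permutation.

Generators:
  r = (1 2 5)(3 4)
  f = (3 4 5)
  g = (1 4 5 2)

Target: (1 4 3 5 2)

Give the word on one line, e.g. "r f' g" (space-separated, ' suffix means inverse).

r r f'

  after r: (1 2 5)(3 4)
  after r: (1 5 2)
  after f': (1 4 3 5 2)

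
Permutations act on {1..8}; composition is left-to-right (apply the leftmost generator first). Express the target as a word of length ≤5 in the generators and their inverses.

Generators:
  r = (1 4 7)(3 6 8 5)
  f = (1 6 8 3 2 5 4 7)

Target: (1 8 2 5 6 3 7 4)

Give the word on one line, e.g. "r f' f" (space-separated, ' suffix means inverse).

r f' r'

  after r: (1 4 7)(3 6 8 5)
  after f': (1 5 8 2 3)
  after r': (1 8 2 5 6 3 7 4)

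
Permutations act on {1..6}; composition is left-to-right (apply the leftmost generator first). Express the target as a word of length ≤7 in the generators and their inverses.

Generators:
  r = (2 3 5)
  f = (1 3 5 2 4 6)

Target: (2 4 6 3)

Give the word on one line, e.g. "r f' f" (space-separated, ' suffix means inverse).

f r f r f'

  after f: (1 3 5 2 4 6)
  after r: (1 5 3 2 4 6)
  after f: (1 2 6 3 4)
  after r: (1 3 4)(2 6 5)
  after f': (2 4 6 3)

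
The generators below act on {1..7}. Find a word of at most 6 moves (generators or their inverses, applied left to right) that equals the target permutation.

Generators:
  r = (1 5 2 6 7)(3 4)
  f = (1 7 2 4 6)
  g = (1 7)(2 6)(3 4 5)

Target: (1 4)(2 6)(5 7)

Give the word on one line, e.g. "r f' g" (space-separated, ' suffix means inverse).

  after g: (1 7)(2 6)(3 4 5)
  after r: (2 7 5 4)
  after f: (1 7 5 6)
  after f: (1 2 4 6 7 5)
  after f: (1 4)(2 6)(5 7)

g r f f f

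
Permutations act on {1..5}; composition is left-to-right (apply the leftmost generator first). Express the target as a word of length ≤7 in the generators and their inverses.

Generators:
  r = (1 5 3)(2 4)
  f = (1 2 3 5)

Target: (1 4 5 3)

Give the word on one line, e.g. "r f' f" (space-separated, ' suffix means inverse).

r' f f f r

  after r': (1 3 5)(2 4)
  after f: (1 5 2 4 3)
  after f: (2 4 5 3)
  after f: (1 2 4)
  after r: (1 4 5 3)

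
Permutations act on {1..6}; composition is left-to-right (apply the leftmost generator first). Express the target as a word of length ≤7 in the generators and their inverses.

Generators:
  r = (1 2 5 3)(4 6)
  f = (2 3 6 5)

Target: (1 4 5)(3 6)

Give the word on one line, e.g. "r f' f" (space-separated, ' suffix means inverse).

f r f f r

  after f: (2 3 6 5)
  after r: (1 2)(3 4 6)
  after f: (1 3 4 5 2)
  after f: (1 6 5 3 4 2)
  after r: (1 4 5)(3 6)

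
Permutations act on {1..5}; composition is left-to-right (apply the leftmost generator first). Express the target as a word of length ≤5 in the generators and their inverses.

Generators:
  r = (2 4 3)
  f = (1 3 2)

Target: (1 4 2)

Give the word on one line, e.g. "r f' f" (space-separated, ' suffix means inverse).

f' r f' f'

  after f': (1 2 3)
  after r: (1 4 3)
  after f': (1 4)(2 3)
  after f': (1 4 2)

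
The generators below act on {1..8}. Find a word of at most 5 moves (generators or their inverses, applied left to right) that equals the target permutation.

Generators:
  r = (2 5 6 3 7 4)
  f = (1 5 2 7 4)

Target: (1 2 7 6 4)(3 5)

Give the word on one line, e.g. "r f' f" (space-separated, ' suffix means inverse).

f' r f r r

  after f': (1 4 7 2 5)
  after r: (1 2 6 3 7 5)
  after f: (1 7 2 6 3 4)
  after r: (1 4)(2 3)(5 6 7)
  after r: (1 2 7 6 4)(3 5)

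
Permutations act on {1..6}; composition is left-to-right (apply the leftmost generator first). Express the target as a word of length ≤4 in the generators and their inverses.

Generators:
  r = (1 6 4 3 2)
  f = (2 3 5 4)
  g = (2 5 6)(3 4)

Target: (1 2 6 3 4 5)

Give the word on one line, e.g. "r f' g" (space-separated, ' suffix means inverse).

  after f': (2 4 5 3)
  after f': (2 5)(3 4)
  after r: (1 6 4 2 5)
  after g: (1 2 6 3 4 5)

f' f' r g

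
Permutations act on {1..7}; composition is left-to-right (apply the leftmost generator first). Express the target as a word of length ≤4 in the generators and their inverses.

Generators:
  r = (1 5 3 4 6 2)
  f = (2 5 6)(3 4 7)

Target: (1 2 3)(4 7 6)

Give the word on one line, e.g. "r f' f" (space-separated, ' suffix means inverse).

  after r': (1 2 6 4 3 5)
  after f': (1 6 3 2 5)(4 7)
  after r: (1 2 3)(4 7 6)

r' f' r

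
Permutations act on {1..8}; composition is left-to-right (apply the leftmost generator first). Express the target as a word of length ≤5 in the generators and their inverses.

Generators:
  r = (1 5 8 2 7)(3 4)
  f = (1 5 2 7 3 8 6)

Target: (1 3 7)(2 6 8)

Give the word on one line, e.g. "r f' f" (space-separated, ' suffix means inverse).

  after r: (1 5 8 2 7)(3 4)
  after r: (1 8 7 5 2)
  after f': (1 3 7)(2 6 8)

r r f'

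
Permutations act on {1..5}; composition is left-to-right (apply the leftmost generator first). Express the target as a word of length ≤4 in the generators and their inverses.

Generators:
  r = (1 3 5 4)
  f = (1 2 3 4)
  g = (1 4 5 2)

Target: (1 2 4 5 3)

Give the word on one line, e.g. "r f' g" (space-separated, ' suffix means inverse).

f f g' f'

  after f: (1 2 3 4)
  after f: (1 3)(2 4)
  after g': (1 3 2)(4 5)
  after f': (1 2 4 5 3)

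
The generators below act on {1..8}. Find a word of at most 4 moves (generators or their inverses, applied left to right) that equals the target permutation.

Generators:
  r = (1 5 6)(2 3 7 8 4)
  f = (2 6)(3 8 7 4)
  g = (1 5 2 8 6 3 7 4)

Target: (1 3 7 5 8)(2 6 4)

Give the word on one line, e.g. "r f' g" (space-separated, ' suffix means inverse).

g' g' r'

  after g': (1 4 7 3 6 8 2 5)
  after g': (1 7 6 2)(3 8 5 4)
  after r': (1 3 7 5 8)(2 6 4)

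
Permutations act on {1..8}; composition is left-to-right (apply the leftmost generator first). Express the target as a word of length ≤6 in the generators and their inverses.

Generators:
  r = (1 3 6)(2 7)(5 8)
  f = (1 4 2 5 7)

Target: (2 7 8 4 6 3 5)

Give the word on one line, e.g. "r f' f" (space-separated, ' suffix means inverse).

  after f': (1 7 5 2 4)
  after r': (1 2 4 6 3)(5 7 8)
  after f': (1 4 6 3 7 8 2)
  after f': (2 7 8 4 6 3 5)

f' r' f' f'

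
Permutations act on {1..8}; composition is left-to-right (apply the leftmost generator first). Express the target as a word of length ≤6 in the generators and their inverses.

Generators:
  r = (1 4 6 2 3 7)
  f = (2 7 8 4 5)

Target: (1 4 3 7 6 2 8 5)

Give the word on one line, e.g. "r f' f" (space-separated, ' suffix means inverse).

  after f': (2 5 4 8 7)
  after f': (2 4 7 5 8)
  after f': (2 8 5 7 4)
  after r: (1 4 3 7 6 2 8 5)

f' f' f' r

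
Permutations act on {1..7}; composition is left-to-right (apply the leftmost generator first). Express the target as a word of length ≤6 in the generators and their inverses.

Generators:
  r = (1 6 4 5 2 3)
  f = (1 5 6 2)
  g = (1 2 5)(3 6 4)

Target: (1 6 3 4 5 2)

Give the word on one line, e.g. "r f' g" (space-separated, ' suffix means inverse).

  after r': (1 3 2 5 4 6)
  after f': (1 3 6 2)(4 5)
  after r: (2 6 3 4)
  after f: (1 5 6 3 4)
  after f: (1 6 3 4 5 2)

r' f' r f f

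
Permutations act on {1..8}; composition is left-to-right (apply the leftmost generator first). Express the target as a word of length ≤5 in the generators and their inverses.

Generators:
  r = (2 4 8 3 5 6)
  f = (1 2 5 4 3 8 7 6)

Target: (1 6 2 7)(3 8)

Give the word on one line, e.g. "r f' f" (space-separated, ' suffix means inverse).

f r f' r

  after f: (1 2 5 4 3 8 7 6)
  after r: (1 4 5 8 7 2 6)
  after f': (1 5 3 4 2 7)
  after r: (1 6 2 7)(3 8)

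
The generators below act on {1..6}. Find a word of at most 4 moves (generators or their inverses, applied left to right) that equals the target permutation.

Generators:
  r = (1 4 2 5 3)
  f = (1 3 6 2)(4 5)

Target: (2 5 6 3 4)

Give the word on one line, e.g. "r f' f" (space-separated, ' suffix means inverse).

  after r': (1 3 5 2 4)
  after f: (1 6 2 5)(3 4)
  after f: (1 2 4 6)(3 5)
  after f: (2 5 6 3 4)

r' f f f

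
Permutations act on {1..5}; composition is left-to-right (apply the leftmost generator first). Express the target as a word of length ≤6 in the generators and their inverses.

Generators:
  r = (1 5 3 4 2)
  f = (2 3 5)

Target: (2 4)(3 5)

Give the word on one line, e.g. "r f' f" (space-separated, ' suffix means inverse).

  after r: (1 5 3 4 2)
  after r: (1 3 2 5 4)
  after f: (1 5 4)
  after r': (2 4)(3 5)

r r f r'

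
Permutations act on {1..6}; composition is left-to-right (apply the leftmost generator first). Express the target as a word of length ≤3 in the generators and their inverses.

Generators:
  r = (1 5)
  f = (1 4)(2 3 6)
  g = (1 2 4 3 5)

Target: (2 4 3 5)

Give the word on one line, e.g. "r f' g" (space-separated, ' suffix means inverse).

r' g

  after r': (1 5)
  after g: (2 4 3 5)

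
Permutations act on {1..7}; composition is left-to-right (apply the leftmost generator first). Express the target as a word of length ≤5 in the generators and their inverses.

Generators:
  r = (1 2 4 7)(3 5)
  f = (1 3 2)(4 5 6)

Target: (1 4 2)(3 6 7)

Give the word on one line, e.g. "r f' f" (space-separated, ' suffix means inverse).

  after f': (1 2 3)(4 6 5)
  after r: (1 4 6 3 2 5 7)
  after f': (1 6)(2 4 5 7)
  after r': (1 6 7)(3 5 4)
  after f: (1 4 2)(3 6 7)

f' r f' r' f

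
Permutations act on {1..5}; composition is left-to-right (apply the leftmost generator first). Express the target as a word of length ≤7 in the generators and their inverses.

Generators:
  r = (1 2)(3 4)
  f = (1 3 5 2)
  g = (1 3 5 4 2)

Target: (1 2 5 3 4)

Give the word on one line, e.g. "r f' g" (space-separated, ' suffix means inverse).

  after f': (1 2 5 3)
  after g: (2 4)
  after g: (1 3 5 4)
  after f': (2 5 4)
  after r: (1 2 5 3 4)

f' g g f' r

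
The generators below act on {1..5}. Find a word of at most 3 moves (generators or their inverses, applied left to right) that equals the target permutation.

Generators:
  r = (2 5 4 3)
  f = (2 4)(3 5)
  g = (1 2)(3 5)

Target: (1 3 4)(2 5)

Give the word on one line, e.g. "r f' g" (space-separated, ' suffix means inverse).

  after f: (2 4)(3 5)
  after g': (1 2 4)
  after r': (1 3 4)(2 5)

f g' r'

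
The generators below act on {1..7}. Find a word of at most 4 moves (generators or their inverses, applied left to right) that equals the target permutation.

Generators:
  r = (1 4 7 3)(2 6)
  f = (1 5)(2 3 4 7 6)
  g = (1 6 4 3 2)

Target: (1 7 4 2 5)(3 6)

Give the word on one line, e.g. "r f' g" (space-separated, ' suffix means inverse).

  after g: (1 6 4 3 2)
  after f': (1 7 4 2 5)(3 6)

g f'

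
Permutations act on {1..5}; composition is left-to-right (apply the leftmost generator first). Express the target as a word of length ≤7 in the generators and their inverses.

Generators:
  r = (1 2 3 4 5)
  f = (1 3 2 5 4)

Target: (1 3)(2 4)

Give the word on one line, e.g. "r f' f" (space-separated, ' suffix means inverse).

  after r': (1 5 4 3 2)
  after f: (1 4 2 3 5)
  after f: (3 4 5)
  after r: (1 2 3 5 4)
  after r: (1 3)(2 4)

r' f f r r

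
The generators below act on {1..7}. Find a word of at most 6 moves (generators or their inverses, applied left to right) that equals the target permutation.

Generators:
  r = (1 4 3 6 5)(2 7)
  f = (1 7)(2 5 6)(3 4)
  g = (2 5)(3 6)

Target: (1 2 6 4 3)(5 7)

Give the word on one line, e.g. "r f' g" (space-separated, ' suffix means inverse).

  after f': (1 7)(2 6 5)(3 4)
  after f': (2 5 6)
  after f': (1 7)(3 4)
  after g': (1 7)(2 5)(3 4 6)
  after r': (1 2 6 4 3)(5 7)

f' f' f' g' r'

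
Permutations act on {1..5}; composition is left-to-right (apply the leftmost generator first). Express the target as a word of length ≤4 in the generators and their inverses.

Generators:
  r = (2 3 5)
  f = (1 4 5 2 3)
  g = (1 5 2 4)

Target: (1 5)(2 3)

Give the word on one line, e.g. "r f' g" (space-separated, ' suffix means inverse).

g' f f g'

  after g': (1 4 2 5)
  after f: (1 5 4 3)
  after f: (1 2 3 4)
  after g': (1 5)(2 3)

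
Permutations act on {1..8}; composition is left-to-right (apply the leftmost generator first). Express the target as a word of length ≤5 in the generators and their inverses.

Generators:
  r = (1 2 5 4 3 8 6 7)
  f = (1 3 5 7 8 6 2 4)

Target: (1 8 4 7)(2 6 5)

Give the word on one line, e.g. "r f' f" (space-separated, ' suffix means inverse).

r' f' r r r

  after r': (1 7 6 8 3 4 5 2)
  after f': (1 5 6 7 8)(2 4 3)
  after r: (1 4 8 2 3 5 7 6)
  after r: (1 3 4 6 2 8 5)
  after r: (1 8 4 7)(2 6 5)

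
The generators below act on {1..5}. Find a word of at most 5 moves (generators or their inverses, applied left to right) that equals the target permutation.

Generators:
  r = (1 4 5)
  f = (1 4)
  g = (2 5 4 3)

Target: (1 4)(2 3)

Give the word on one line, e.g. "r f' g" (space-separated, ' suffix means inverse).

g r g' f g

  after g: (2 5 4 3)
  after r: (1 4 3 2)
  after g': (1 5 2)
  after f: (1 5 2 4)
  after g: (1 4)(2 3)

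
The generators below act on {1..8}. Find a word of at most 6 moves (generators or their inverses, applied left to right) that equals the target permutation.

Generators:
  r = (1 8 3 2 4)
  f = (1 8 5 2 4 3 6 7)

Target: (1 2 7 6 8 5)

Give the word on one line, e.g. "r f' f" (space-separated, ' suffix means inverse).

r r f' r'

  after r: (1 8 3 2 4)
  after r: (1 3 4 8 2)
  after f': (1 4)(2 7 6 3)(5 8)
  after r': (1 2 7 6 8 5)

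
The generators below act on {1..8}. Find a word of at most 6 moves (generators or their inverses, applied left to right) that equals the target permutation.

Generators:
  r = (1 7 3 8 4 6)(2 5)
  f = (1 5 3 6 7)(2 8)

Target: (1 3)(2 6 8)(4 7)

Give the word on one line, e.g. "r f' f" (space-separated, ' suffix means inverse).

r f r' f'

  after r: (1 7 3 8 4 6)(2 5)
  after f: (2 3)(4 7 6 5 8)
  after r': (1 6 2 7 4)(3 5)
  after f': (1 3)(2 6 8)(4 7)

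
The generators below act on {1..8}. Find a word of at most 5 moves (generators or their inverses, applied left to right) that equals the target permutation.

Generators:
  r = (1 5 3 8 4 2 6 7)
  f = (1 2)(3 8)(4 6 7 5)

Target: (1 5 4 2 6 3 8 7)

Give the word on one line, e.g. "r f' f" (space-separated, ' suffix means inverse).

  after f': (1 2)(3 8)(4 5 7 6)
  after r': (1 4)(2 7)(5 6 8)
  after f': (1 5 4 2 6 3 8 7)

f' r' f'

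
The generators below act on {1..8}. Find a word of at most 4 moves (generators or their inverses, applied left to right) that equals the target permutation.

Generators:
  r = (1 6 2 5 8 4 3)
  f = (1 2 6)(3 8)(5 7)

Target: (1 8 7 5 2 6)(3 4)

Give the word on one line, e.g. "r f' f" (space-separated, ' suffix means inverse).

r' f f f

  after r': (1 3 4 8 5 2 6)
  after f: (1 8 7 5 6 2)(3 4)
  after f: (1 3 4 8 5)
  after f: (1 8 7 5 2 6)(3 4)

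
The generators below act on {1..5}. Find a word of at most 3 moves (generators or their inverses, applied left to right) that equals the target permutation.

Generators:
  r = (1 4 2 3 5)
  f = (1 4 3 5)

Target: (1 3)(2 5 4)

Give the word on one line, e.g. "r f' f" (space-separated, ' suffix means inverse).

  after r: (1 4 2 3 5)
  after f: (1 3)(2 5 4)

r f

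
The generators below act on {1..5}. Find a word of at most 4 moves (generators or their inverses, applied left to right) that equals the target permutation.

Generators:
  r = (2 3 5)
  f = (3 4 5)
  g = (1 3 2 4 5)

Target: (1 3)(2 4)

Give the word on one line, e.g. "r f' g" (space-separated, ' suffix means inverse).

  after f': (3 5 4)
  after g: (1 3)(2 4)

f' g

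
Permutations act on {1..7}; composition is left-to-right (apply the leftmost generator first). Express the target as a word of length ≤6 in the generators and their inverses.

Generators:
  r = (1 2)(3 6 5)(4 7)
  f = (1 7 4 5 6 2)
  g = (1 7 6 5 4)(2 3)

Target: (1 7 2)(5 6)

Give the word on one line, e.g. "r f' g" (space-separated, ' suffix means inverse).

  after r: (1 2)(3 6 5)(4 7)
  after f: (2 7 5 3)
  after r: (1 2 4 7 3)(5 6)
  after f': (1 6 4)(2 7 3)
  after g': (1 7 2)(5 6)

r f r f' g'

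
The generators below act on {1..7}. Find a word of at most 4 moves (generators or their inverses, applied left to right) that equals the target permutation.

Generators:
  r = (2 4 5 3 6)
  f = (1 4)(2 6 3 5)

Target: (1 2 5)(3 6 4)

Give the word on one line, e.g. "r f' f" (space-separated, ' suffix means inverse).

r' f r'

  after r': (2 6 3 5 4)
  after f: (1 4 6 5)(2 3)
  after r': (1 2 5)(3 6 4)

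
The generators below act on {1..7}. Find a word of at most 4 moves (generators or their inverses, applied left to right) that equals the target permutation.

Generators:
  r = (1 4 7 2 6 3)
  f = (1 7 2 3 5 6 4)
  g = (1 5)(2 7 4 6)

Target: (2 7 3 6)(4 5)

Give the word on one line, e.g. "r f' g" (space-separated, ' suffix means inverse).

r' g r

  after r': (1 3 6 2 7 4)
  after g: (1 3 2 4 5)(6 7)
  after r: (2 7 3 6)(4 5)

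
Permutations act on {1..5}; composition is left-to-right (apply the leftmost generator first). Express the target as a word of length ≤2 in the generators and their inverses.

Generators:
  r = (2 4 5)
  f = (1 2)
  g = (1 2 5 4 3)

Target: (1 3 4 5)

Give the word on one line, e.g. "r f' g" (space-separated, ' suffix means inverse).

  after g': (1 3 4 5 2)
  after f: (1 3 4 5)

g' f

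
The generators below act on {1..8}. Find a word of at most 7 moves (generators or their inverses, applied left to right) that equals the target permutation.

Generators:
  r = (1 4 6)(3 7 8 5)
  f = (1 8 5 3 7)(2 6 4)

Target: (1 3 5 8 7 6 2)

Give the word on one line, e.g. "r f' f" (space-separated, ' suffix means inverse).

r' r' r' f' r'

  after r': (1 6 4)(3 5 8 7)
  after r': (1 4 6)(3 8)(5 7)
  after r': (3 7 8 5)
  after f': (1 7)(2 4 6)
  after r': (1 3 5 8 7 6 2)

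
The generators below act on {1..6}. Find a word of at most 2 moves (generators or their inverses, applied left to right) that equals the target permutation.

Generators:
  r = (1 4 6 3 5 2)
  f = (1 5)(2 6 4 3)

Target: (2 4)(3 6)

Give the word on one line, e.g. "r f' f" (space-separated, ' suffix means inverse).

  after f: (1 5)(2 6 4 3)
  after f: (2 4)(3 6)

f f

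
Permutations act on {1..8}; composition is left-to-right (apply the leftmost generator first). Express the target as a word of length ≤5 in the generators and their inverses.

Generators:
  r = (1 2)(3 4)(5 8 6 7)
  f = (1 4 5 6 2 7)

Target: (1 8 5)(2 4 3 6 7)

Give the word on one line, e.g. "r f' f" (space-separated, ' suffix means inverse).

r' f r' r'

  after r': (1 2)(3 4)(5 7 6 8)
  after f: (1 7 2 4 3 5)(6 8)
  after r': (1 6 5 2 3 7)
  after r': (1 8 5)(2 4 3 6 7)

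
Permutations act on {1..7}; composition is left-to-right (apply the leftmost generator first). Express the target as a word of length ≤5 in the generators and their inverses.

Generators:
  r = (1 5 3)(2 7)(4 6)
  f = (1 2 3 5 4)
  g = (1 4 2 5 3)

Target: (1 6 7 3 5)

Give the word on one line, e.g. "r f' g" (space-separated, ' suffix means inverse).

  after r': (1 3 5)(2 7)(4 6)
  after g': (1 5 3 2 7 4 6)
  after f: (1 4 6 2 7)
  after r': (1 6 7 3 5)

r' g' f r'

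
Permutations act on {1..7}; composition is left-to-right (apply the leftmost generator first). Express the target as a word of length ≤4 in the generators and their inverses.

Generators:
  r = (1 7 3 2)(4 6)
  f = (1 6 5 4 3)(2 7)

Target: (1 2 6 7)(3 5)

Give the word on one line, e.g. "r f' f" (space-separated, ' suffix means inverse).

f' r' f

  after f': (1 3 4 5 6)(2 7)
  after r': (1 7 3 6 2)(4 5)
  after f: (1 2 6 7)(3 5)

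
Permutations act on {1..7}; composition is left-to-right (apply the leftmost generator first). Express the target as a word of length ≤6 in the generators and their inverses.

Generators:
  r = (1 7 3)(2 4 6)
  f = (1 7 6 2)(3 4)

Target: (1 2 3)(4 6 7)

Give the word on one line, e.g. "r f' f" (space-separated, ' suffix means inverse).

  after f': (1 2 6 7)(3 4)
  after r': (1 6)(2 4 7 3)
  after f': (1 7 4)(2 3 6)
  after f': (2 4)(3 7)
  after f': (1 2 3)(4 6 7)

f' r' f' f' f'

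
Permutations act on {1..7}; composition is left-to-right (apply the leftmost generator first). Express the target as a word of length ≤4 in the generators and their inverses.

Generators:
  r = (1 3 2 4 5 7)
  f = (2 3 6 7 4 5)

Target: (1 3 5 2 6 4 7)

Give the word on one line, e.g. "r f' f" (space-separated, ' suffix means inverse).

r' f r' r'

  after r': (1 7 5 4 2 3)
  after f: (1 4 3)(2 6 7)
  after r': (1 2 6 5 4)(3 7)
  after r': (1 3 5 2 6 4 7)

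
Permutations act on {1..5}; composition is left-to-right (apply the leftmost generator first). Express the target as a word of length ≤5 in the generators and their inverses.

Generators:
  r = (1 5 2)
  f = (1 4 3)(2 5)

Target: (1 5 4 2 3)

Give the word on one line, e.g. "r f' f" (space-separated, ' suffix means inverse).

r r f' r f'

  after r: (1 5 2)
  after r: (1 2 5)
  after f': (1 5 3 4)
  after r: (1 2)(3 4 5)
  after f': (1 5 4 2 3)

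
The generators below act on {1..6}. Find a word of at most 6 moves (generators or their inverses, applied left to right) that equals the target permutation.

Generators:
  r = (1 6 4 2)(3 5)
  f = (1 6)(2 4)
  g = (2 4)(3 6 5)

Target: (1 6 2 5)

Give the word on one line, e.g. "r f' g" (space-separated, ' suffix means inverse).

f r' g f

  after f: (1 6)(2 4)
  after r': (2 6)(3 5)
  after g: (2 5 6 4)
  after f: (1 6 2 5)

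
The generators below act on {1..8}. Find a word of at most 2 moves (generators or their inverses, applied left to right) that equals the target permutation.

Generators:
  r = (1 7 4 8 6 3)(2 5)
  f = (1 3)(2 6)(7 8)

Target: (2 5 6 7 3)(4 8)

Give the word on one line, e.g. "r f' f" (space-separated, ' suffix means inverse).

  after r': (1 3 6 8 4 7)(2 5)
  after f': (2 5 6 7 3)(4 8)

r' f'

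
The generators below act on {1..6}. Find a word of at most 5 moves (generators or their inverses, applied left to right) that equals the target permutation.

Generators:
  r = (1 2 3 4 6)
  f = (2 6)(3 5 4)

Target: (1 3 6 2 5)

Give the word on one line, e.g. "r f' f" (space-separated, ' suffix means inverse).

f' r r r f

  after f': (2 6)(3 4 5)
  after r: (1 2)(3 6)(4 5)
  after r: (1 3)(4 5 6)
  after r: (1 4 5)(2 3)
  after f: (1 3 6 2 5)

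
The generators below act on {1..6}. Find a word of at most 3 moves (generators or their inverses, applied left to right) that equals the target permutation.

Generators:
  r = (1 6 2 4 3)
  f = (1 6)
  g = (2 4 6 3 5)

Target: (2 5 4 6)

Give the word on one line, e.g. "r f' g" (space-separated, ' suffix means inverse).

  after g': (2 5 3 6 4)
  after f': (1 6 4 2 5 3)
  after r': (2 5 4 6)

g' f' r'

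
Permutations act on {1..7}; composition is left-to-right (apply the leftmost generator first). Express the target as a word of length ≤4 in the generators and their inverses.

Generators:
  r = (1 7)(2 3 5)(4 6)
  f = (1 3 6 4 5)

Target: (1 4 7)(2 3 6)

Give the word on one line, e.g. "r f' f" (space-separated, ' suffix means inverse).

f f r

  after f: (1 3 6 4 5)
  after f: (1 6 5 3 4)
  after r: (1 4 7)(2 3 6)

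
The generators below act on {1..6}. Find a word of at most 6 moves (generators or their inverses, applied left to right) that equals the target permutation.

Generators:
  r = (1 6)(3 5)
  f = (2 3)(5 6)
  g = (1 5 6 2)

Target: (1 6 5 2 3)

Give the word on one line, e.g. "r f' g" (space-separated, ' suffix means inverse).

  after g': (1 2 6 5)
  after f: (1 3 2 5)
  after r': (1 5 6)(2 3)
  after g: (1 6 5 2 3)

g' f r' g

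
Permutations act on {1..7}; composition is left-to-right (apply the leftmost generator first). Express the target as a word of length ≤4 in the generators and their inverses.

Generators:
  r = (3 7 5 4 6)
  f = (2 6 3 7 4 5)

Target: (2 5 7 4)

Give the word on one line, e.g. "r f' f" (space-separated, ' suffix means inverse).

  after r: (3 7 5 4 6)
  after f': (2 5 7 4)

r f'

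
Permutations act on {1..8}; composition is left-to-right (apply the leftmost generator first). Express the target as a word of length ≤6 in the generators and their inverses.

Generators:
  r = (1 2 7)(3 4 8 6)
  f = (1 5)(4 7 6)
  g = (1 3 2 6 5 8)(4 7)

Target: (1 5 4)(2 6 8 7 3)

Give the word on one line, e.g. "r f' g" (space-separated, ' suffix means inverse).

r r f g r

  after r: (1 2 7)(3 4 8 6)
  after r: (1 7 2)(3 8)(4 6)
  after f: (1 6 7 2 5)(3 8)
  after g: (1 5 3)(2 8)(4 7 6)
  after r: (1 5 4)(2 6 8 7 3)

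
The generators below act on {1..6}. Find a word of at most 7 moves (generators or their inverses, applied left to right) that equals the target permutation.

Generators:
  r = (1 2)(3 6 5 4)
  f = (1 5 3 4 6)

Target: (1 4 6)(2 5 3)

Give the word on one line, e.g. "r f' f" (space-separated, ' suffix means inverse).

f f f r f

  after f: (1 5 3 4 6)
  after f: (1 3 6 5 4)
  after f: (1 4 5 6 3)
  after r: (1 3 2)
  after f: (1 4 6)(2 5 3)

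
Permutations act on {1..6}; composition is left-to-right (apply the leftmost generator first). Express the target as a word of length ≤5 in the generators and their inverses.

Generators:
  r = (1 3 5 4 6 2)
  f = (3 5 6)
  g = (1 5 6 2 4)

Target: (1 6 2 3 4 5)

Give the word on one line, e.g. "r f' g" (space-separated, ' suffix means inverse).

  after r': (1 2 6 4 5 3)
  after f: (1 2 3)(4 6)
  after g': (1 6 2 3 4 5)

r' f g'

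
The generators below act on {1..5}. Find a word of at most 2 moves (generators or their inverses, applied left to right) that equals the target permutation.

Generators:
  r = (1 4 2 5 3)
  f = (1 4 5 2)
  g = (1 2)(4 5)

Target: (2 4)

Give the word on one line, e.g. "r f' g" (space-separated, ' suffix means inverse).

g f

  after g: (1 2)(4 5)
  after f: (2 4)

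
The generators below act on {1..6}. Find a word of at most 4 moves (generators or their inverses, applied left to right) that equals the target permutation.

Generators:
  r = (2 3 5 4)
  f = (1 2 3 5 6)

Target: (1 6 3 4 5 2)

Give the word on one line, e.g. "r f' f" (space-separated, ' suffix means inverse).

  after f': (1 6 5 3 2)
  after r': (1 6 3 4 5 2)

f' r'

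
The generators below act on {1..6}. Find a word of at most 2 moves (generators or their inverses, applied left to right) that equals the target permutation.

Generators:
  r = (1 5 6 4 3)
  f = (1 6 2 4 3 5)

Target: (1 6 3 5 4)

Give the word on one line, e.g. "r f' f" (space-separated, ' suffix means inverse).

r r

  after r: (1 5 6 4 3)
  after r: (1 6 3 5 4)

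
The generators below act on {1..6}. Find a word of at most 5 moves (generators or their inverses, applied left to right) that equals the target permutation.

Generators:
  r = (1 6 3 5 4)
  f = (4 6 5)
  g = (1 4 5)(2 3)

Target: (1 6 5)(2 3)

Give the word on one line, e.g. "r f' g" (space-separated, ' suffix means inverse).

f g' f f

  after f: (4 6 5)
  after g': (1 5)(2 3)(4 6)
  after f: (1 4 5)(2 3)
  after f: (1 6 5)(2 3)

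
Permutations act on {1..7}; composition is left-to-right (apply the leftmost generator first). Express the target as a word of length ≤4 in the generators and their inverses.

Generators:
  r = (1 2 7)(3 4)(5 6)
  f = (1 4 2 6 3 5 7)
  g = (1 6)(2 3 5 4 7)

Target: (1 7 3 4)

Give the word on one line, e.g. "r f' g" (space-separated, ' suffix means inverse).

  after r': (1 7 2)(3 4)(5 6)
  after f: (2 4 5 3)(6 7)
  after r: (1 2 3 7 5 4 6)
  after g': (1 7 3 4)

r' f r g'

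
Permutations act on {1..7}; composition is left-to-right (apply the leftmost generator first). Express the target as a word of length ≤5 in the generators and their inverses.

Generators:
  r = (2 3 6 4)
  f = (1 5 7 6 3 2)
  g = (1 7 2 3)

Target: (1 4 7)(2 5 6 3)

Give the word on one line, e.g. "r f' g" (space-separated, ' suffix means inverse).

  after g': (1 3 2 7)
  after f': (1 6 7 2 5)
  after g': (1 6)(2 5 3)
  after r: (1 4 2 5 6)
  after g': (1 4 7)(2 5 6 3)

g' f' g' r g'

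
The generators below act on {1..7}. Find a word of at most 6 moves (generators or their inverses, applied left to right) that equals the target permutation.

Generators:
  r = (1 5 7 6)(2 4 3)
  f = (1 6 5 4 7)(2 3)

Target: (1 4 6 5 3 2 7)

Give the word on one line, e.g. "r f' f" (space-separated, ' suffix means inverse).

  after f: (1 6 5 4 7)(2 3)
  after r: (3 4 6 7 5)
  after r: (1 5 2 4)
  after f: (1 4 6 5 3 2 7)

f r r f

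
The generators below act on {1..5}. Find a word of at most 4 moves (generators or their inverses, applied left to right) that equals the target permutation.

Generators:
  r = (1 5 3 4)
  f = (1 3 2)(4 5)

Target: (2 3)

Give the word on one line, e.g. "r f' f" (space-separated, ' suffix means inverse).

f r' r'

  after f: (1 3 2)(4 5)
  after r': (1 5 3 2 4)
  after r': (2 3)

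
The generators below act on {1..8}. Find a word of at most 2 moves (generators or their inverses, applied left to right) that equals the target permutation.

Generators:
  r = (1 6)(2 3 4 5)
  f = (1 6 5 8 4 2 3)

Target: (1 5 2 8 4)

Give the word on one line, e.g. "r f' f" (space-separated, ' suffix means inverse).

  after r': (1 6)(2 5 4 3)
  after f: (1 5 2 8 4)

r' f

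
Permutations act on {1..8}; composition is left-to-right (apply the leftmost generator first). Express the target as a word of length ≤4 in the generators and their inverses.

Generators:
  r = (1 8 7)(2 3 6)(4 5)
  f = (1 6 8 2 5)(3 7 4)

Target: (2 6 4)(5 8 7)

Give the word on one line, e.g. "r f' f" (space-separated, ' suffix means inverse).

  after f': (1 5 2 8 6)(3 4 7)
  after r: (1 4)(2 7 6 8)(3 5)
  after r: (1 5 6 7 2)(3 4 8)
  after f: (2 6 4)(5 8 7)

f' r r f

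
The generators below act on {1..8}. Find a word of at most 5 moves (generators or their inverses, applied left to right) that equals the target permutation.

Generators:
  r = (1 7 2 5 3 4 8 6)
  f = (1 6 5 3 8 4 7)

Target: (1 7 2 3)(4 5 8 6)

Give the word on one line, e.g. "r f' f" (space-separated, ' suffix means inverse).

f r r

  after f: (1 6 5 3 8 4 7)
  after r: (2 5 4)(3 6)
  after r: (1 7 2 3)(4 5 8 6)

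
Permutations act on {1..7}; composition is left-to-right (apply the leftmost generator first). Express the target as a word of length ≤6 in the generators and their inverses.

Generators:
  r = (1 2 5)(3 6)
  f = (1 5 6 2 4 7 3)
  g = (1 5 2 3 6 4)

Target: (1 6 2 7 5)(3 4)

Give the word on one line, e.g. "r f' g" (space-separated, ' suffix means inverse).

  after f': (1 3 7 4 2 6 5)
  after r': (1 6 2 3 7 4)
  after r': (1 3 7 4 5 2 6)
  after g': (1 2 3 7 6 4)
  after f': (1 6 2 7 5)(3 4)

f' r' r' g' f'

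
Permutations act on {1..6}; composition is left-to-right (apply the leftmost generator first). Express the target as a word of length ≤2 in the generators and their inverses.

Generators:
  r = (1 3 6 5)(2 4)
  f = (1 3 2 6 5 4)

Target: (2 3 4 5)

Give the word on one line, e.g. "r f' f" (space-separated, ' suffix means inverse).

  after f: (1 3 2 6 5 4)
  after r': (2 3 4 5)

f r'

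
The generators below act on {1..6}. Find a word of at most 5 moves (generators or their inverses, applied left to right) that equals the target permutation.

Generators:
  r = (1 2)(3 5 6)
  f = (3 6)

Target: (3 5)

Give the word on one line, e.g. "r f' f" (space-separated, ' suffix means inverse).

r' f' f' f' r

  after r': (1 2)(3 6 5)
  after f': (1 2)(5 6)
  after f': (1 2)(3 6 5)
  after f': (1 2)(5 6)
  after r: (3 5)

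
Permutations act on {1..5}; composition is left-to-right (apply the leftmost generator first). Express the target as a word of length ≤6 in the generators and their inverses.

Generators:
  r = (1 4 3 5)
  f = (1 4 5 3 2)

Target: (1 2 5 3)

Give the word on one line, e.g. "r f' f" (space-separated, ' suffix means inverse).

  after r': (1 5 3 4)
  after r': (1 3)(4 5)
  after f: (1 2)(3 4)
  after r': (1 2 5 3)

r' r' f r'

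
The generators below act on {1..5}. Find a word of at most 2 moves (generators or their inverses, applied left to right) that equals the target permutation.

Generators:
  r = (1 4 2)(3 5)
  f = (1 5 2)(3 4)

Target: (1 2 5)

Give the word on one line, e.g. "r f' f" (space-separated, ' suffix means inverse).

f f

  after f: (1 5 2)(3 4)
  after f: (1 2 5)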